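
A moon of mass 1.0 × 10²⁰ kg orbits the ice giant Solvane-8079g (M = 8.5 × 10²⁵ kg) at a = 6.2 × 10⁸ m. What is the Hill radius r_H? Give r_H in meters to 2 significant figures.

r_H ≈ a (m/3M)^(1/3)
    = (6.2 × 10⁸) × (1.0 × 10²⁰ / (3 × 8.5 × 10²⁵))^(1/3)
    = 4.5 × 10⁶ m

4.5 × 10⁶ m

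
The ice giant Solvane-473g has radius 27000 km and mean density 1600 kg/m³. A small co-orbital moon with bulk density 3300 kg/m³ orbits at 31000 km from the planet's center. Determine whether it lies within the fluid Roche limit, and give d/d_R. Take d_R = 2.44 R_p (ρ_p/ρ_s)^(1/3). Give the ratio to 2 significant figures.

inside; d/d_R ≈ 0.60

d_R = 2.44 × (27000 km) × (1600/3300)^(1/3) = 51760 km
d/d_R = (31000) / (51760) = 0.60
Since d/d_R < 1, the body is inside the Roche limit.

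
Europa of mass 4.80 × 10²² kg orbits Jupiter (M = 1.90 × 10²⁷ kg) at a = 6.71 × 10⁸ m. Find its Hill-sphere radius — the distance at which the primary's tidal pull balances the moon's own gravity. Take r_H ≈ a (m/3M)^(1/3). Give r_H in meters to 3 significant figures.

r_H ≈ a (m/3M)^(1/3)
    = (6.71 × 10⁸) × (4.80 × 10²² / (3 × 1.90 × 10²⁷))^(1/3)
    = 1.37 × 10⁷ m

1.37 × 10⁷ m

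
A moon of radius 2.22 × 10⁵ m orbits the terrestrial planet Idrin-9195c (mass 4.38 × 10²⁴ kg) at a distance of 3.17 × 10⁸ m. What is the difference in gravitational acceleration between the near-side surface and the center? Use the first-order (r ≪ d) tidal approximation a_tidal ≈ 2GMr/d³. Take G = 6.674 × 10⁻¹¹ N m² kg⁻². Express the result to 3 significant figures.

Δg = 2GMr/d³
   = 2 × (6.674 × 10⁻¹¹) × (4.38 × 10²⁴) × (2.22 × 10⁵) / (3.17 × 10⁸)³
   = 4.07 × 10⁻⁶ m/s²

4.07 × 10⁻⁶ m/s²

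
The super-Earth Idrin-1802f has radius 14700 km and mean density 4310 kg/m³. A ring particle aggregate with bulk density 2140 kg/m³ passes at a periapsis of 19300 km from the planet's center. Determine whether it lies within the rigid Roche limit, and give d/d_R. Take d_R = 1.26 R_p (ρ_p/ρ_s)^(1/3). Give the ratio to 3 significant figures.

inside; d/d_R ≈ 0.825

d_R = 1.26 × (14700 km) × (4310/2140)^(1/3) = 23390 km
d/d_R = (19300) / (23390) = 0.825
Since d/d_R < 1, the body is inside the Roche limit.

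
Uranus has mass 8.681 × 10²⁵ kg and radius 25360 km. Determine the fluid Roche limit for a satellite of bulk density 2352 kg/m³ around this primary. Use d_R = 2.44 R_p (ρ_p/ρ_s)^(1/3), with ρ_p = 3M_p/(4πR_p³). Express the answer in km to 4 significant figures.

50400 km

ρ_p = 3M_p/(4πR_p³) = 3 × (8.681 × 10²⁵) / (4π × (2.536 × 10⁷ m)³) = 1271 kg/m³
d_R = 2.44 × 25360 km × (1271/2352)^(1/3)
    = 50400 km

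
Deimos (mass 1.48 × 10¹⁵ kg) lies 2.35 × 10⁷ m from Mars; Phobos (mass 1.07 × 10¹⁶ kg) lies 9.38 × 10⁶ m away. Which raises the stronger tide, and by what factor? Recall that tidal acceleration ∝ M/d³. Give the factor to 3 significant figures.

Tidal acceleration ∝ M/d³, so compare M/d³ for each.
Deimos: (1.48 × 10¹⁵) / (2.35 × 10⁷)³ = 1.140 × 10⁻⁷
Phobos: (1.07 × 10¹⁶) / (9.38 × 10⁶)³ = 1.297 × 10⁻⁵
Ratio (larger/smaller) = 114

Phobos, by a factor of ≈ 114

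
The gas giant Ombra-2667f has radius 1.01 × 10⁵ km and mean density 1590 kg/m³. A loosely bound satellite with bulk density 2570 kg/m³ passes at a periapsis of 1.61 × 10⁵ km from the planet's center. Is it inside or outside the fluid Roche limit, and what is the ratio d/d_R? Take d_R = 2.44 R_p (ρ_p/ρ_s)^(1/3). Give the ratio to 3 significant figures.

d_R = 2.44 × (1.01 × 10⁵ km) × (1590/2570)^(1/3) = 2.100 × 10⁵ km
d/d_R = (1.61 × 10⁵) / (2.100 × 10⁵) = 0.767
Since d/d_R < 1, the body is inside the Roche limit.

inside; d/d_R ≈ 0.767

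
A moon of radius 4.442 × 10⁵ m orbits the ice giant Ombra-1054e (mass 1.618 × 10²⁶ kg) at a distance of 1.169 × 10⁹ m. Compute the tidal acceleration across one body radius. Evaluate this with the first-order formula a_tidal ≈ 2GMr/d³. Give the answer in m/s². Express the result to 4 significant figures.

6.005 × 10⁻⁶ m/s²

Δa = 2GMr/d³
   = 2 × (6.674 × 10⁻¹¹) × (1.618 × 10²⁶) × (4.442 × 10⁵) / (1.169 × 10⁹)³
   = 6.005 × 10⁻⁶ m/s²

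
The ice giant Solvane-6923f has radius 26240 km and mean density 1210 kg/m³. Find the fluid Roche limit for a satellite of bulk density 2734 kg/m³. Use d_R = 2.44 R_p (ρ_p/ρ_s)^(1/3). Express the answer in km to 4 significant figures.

d_R = 2.44 × 26240 km × (1210/2734)^(1/3)
    = 48790 km

48790 km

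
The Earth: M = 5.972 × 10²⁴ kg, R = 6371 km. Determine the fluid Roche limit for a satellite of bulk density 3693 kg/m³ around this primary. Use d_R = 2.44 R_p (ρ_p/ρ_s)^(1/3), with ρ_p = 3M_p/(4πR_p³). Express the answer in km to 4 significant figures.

ρ_p = 3M_p/(4πR_p³) = 3 × (5.972 × 10²⁴) / (4π × (6.371 × 10⁶ m)³) = 5513 kg/m³
d_R = 2.44 × 6371 km × (5513/3693)^(1/3)
    = 17770 km

17770 km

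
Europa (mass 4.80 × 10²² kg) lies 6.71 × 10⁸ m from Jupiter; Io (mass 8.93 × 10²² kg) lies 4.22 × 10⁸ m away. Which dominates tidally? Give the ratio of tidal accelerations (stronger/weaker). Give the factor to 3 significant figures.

Compare M/d³ for the two perturbers:
Europa: (4.80 × 10²²) / (6.71 × 10⁸)³ = 1.589 × 10⁻⁴
Io: (8.93 × 10²²) / (4.22 × 10⁸)³ = 1.188 × 10⁻³
Ratio (larger/smaller) = 7.48

Io, by a factor of ≈ 7.48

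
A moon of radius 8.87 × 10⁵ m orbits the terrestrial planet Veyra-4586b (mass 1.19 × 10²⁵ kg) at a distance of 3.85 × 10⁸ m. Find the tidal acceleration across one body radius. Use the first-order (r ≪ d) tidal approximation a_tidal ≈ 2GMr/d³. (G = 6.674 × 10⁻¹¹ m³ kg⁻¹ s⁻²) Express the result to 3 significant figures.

2.47 × 10⁻⁵ m/s²

Δg = 2GMr/d³
   = 2 × (6.674 × 10⁻¹¹) × (1.19 × 10²⁵) × (8.87 × 10⁵) / (3.85 × 10⁸)³
   = 2.47 × 10⁻⁵ m/s²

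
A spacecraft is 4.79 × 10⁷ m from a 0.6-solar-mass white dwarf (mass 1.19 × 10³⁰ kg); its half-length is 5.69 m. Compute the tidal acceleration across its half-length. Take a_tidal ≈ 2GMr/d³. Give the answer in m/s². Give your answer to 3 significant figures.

The tidal stretch is the gradient of GM/d² times the body's extent r, hence the 1/d³ dependence.
Δg = 2GMr/d³
   = 2 × (6.674 × 10⁻¹¹) × (1.19 × 10³⁰) × (5.69) / (4.79 × 10⁷)³
   = 8.22 × 10⁻³ m/s²

8.22 × 10⁻³ m/s²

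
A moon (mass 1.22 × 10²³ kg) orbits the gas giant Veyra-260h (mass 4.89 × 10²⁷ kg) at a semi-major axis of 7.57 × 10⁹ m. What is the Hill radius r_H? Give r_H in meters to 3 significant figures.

1.53 × 10⁸ m

r_H ≈ a (m/3M)^(1/3)
    = (7.57 × 10⁹) × (1.22 × 10²³ / (3 × 4.89 × 10²⁷))^(1/3)
    = 1.53 × 10⁸ m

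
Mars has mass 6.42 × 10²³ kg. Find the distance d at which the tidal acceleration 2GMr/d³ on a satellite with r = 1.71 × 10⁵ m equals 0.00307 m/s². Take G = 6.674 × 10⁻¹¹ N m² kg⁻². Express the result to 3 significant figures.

1.68 × 10⁷ m

2GMr/d³ = a_tidal  ⇒  d = (2GMr / a_tidal)^(1/3)
d = (2 × 6.674×10⁻¹¹ × (6.42 × 10²³) × (1.71 × 10⁵) / (0.00307))^(1/3)
  = 1.68 × 10⁷ m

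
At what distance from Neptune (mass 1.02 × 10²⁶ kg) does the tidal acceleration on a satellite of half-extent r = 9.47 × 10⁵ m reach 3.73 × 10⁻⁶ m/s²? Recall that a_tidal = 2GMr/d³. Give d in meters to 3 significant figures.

1.51 × 10⁹ m

2GMr/d³ = a_tidal  ⇒  d = (2GMr / a_tidal)^(1/3)
d = (2 × 6.674×10⁻¹¹ × (1.02 × 10²⁶) × (9.47 × 10⁵) / (3.73 × 10⁻⁶))^(1/3)
  = 1.51 × 10⁹ m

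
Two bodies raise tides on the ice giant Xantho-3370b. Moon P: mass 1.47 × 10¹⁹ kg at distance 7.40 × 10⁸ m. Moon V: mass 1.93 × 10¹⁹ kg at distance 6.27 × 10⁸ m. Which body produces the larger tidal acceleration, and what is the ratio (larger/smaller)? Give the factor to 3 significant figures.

Tidal stretch scales as M/d³; compute that for each body.
Moon P: (1.47 × 10¹⁹) / (7.40 × 10⁸)³ = 3.628 × 10⁻⁸
Moon V: (1.93 × 10¹⁹) / (6.27 × 10⁸)³ = 7.830 × 10⁻⁸
Ratio (larger/smaller) = 2.16

Moon V, by a factor of ≈ 2.16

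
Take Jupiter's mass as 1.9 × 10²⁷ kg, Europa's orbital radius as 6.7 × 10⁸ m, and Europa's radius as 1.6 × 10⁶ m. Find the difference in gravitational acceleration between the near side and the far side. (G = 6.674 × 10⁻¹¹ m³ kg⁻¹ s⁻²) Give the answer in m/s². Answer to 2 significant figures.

a_tidal = 4GMr/d³
        = 4 × (6.674 × 10⁻¹¹) × (1.9 × 10²⁷) × (1.6 × 10⁶) / (6.7 × 10⁸)³
        = 2.7 × 10⁻³ m/s²

2.7 × 10⁻³ m/s²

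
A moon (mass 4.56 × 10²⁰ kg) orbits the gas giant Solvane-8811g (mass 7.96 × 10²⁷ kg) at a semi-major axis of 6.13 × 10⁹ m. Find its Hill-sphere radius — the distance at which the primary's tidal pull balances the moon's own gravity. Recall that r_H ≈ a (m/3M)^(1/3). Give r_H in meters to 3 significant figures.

1.64 × 10⁷ m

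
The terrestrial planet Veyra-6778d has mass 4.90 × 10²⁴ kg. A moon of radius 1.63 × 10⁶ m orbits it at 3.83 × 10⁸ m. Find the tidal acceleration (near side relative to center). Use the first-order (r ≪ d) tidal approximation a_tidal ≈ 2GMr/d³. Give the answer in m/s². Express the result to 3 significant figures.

a_tidal = 2GMr/d³
        = 2 × (6.674 × 10⁻¹¹) × (4.90 × 10²⁴) × (1.63 × 10⁶) / (3.83 × 10⁸)³
        = 1.90 × 10⁻⁵ m/s²

1.90 × 10⁻⁵ m/s²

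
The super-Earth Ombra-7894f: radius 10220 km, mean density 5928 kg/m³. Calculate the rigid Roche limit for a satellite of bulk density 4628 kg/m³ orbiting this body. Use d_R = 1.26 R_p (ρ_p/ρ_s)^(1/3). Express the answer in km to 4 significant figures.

d_R = 1.26 × 10220 km × (5928/4628)^(1/3)
    = 13980 km

13980 km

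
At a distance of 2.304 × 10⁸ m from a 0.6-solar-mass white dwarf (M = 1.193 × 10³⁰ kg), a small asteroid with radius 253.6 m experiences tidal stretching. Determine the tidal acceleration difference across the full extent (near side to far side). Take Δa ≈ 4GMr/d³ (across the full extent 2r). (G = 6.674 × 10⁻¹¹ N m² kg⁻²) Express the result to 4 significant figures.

6.604 × 10⁻³ m/s²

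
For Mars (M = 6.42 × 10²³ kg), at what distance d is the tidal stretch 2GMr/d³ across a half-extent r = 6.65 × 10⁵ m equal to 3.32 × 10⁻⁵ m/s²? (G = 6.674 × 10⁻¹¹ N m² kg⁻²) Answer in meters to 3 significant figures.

2GMr/d³ = a_tidal  ⇒  d = (2GMr / a_tidal)^(1/3)
d = (2 × 6.674×10⁻¹¹ × (6.42 × 10²³) × (6.65 × 10⁵) / (3.32 × 10⁻⁵))^(1/3)
  = 1.20 × 10⁸ m

1.20 × 10⁸ m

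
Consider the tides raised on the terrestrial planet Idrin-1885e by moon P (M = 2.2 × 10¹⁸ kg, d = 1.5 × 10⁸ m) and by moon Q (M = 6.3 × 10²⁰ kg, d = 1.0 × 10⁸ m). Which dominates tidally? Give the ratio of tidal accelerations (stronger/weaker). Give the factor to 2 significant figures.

Tidal stretch scales as M/d³; compute that for each body.
Moon P: (2.2 × 10¹⁸) / (1.5 × 10⁸)³ = 6.519 × 10⁻⁷
Moon Q: (6.3 × 10²⁰) / (1.0 × 10⁸)³ = 6.300 × 10⁻⁴
Ratio (larger/smaller) = 970

Moon Q, by a factor of ≈ 970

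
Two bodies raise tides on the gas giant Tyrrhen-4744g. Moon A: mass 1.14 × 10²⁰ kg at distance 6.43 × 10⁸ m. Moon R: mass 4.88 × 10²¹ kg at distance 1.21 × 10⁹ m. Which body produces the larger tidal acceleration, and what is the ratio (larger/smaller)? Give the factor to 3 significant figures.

Moon R, by a factor of ≈ 6.42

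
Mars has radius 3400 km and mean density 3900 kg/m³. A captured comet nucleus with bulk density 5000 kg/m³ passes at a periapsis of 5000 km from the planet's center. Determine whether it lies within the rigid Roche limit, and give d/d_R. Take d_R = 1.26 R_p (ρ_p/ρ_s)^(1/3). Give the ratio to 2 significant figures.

outside; d/d_R ≈ 1.3

d_R = 1.26 × (3400 km) × (3900/5000)^(1/3) = 3943 km
d/d_R = (5000) / (3943) = 1.3
Since d/d_R > 1, the body is outside the Roche limit.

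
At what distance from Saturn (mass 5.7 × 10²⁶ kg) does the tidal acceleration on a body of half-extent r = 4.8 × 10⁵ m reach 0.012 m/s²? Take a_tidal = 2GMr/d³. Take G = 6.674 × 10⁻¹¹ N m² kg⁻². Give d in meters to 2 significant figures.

2GMr/d³ = a_tidal  ⇒  d = (2GMr / a_tidal)^(1/3)
d = (2 × 6.674×10⁻¹¹ × (5.7 × 10²⁶) × (4.8 × 10⁵) / (0.012))^(1/3)
  = 1.4 × 10⁸ m

1.4 × 10⁸ m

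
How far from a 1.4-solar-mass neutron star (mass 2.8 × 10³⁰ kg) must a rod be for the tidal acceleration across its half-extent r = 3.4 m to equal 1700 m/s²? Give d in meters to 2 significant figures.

9.1 × 10⁵ m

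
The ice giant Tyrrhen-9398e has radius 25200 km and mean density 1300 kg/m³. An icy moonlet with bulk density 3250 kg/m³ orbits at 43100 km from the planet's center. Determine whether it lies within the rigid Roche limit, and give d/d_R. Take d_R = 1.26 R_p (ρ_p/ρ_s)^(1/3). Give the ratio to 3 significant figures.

d_R = 1.26 × (25200 km) × (1300/3250)^(1/3) = 23400 km
d/d_R = (43100) / (23400) = 1.84
Since d/d_R > 1, the body is outside the Roche limit.

outside; d/d_R ≈ 1.84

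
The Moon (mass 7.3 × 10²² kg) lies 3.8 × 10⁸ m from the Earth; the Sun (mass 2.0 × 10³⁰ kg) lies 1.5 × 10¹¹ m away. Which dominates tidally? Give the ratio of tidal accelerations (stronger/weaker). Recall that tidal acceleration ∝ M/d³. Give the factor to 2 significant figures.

Tidal stretch scales as M/d³; compute that for each body.
The Moon: (7.3 × 10²²) / (3.8 × 10⁸)³ = 1.330 × 10⁻³
The Sun: (2.0 × 10³⁰) / (1.5 × 10¹¹)³ = 5.926 × 10⁻⁴
Ratio (larger/smaller) = 2.2

The Moon, by a factor of ≈ 2.2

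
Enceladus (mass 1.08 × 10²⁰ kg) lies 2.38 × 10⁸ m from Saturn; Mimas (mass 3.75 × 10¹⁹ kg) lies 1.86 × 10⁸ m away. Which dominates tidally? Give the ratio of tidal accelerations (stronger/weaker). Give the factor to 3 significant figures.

Compare M/d³ for the two perturbers:
Enceladus: (1.08 × 10²⁰) / (2.38 × 10⁸)³ = 8.011 × 10⁻⁶
Mimas: (3.75 × 10¹⁹) / (1.86 × 10⁸)³ = 5.828 × 10⁻⁶
Ratio (larger/smaller) = 1.37

Enceladus, by a factor of ≈ 1.37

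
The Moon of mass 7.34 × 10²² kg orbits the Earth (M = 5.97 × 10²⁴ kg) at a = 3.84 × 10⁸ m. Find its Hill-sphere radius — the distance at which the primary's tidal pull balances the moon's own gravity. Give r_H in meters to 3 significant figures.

r_H ≈ a (m/3M)^(1/3)
    = (3.84 × 10⁸) × (7.34 × 10²² / (3 × 5.97 × 10²⁴))^(1/3)
    = 6.15 × 10⁷ m

6.15 × 10⁷ m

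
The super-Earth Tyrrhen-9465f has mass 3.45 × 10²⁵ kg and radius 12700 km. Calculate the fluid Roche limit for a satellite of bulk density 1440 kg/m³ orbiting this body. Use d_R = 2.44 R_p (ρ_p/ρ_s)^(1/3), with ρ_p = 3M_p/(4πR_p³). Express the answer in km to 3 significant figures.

43600 km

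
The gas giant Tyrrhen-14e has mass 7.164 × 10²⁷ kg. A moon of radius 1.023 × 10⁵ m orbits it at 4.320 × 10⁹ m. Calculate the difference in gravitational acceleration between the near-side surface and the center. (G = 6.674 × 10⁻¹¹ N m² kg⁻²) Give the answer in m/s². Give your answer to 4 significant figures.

1.213 × 10⁻⁶ m/s²

a_tidal = 2GMr/d³
        = 2 × (6.674 × 10⁻¹¹) × (7.164 × 10²⁷) × (1.023 × 10⁵) / (4.320 × 10⁹)³
        = 1.213 × 10⁻⁶ m/s²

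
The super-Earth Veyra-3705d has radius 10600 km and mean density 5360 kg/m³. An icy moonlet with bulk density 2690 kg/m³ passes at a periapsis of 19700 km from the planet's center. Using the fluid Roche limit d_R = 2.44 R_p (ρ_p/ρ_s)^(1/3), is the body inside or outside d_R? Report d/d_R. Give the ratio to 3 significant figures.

d_R = 2.44 × (10600 km) × (5360/2690)^(1/3) = 32550 km
d/d_R = (19700) / (32550) = 0.605
Since d/d_R < 1, the body is inside the Roche limit.

inside; d/d_R ≈ 0.605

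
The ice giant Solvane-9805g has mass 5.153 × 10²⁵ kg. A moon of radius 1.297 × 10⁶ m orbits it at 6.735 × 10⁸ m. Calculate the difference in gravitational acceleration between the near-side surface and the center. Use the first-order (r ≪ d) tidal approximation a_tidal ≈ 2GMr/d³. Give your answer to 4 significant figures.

2.920 × 10⁻⁵ m/s²

Differencing GM/(d−r)² and GM/d² to first order in r/d gives 2GMr/d³.
Δg = 2GMr/d³
   = 2 × (6.674 × 10⁻¹¹) × (5.153 × 10²⁵) × (1.297 × 10⁶) / (6.735 × 10⁸)³
   = 2.920 × 10⁻⁵ m/s²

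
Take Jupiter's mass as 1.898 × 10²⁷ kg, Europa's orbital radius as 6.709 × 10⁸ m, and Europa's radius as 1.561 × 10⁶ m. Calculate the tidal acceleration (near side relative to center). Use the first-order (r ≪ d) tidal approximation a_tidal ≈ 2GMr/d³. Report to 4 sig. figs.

1.310 × 10⁻³ m/s²

Δg = 2GMr/d³
   = 2 × (6.674 × 10⁻¹¹) × (1.898 × 10²⁷) × (1.561 × 10⁶) / (6.709 × 10⁸)³
   = 1.310 × 10⁻³ m/s²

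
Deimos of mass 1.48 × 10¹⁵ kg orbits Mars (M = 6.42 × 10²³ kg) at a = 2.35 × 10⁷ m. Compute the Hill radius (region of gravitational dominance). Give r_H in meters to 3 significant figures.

2.15 × 10⁴ m

r_H ≈ a (m/3M)^(1/3)
    = (2.35 × 10⁷) × (1.48 × 10¹⁵ / (3 × 6.42 × 10²³))^(1/3)
    = 2.15 × 10⁴ m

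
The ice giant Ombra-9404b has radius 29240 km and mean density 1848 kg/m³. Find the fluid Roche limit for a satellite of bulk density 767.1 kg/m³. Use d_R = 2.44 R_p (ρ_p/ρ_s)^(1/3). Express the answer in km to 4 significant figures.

95640 km

d_R = 2.44 × 29240 km × (1848/767.1)^(1/3)
    = 95640 km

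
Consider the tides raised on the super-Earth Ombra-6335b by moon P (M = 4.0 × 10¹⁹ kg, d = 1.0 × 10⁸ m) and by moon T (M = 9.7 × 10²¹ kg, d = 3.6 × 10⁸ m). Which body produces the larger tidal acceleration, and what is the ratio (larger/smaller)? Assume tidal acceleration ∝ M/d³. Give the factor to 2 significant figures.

Tidal acceleration ∝ M/d³, so compare M/d³ for each.
Moon P: (4.0 × 10¹⁹) / (1.0 × 10⁸)³ = 4.000 × 10⁻⁵
Moon T: (9.7 × 10²¹) / (3.6 × 10⁸)³ = 2.079 × 10⁻⁴
Ratio (larger/smaller) = 5.2

Moon T, by a factor of ≈ 5.2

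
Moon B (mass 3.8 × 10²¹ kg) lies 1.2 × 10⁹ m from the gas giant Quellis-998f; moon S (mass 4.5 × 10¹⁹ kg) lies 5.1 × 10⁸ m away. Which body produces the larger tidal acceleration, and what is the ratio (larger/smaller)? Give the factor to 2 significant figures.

Moon B, by a factor of ≈ 6.5

Tidal stretch scales as M/d³; compute that for each body.
Moon B: (3.8 × 10²¹) / (1.2 × 10⁹)³ = 2.199 × 10⁻⁶
Moon S: (4.5 × 10¹⁹) / (5.1 × 10⁸)³ = 3.392 × 10⁻⁷
Ratio (larger/smaller) = 6.5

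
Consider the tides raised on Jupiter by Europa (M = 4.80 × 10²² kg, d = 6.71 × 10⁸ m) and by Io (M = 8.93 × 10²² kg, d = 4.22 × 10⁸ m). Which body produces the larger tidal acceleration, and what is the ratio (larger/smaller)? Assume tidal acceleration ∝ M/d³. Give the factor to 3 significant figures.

Tidal acceleration ∝ M/d³, so compare M/d³ for each.
Europa: (4.80 × 10²²) / (6.71 × 10⁸)³ = 1.589 × 10⁻⁴
Io: (8.93 × 10²²) / (4.22 × 10⁸)³ = 1.188 × 10⁻³
Ratio (larger/smaller) = 7.48

Io, by a factor of ≈ 7.48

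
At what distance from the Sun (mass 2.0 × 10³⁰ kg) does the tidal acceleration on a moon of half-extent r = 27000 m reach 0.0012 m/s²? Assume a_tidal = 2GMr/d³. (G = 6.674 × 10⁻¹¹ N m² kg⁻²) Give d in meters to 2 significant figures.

1.8 × 10⁹ m

2GMr/d³ = a_tidal  ⇒  d = (2GMr / a_tidal)^(1/3)
d = (2 × 6.674×10⁻¹¹ × (2.0 × 10³⁰) × (27000) / (0.0012))^(1/3)
  = 1.8 × 10⁹ m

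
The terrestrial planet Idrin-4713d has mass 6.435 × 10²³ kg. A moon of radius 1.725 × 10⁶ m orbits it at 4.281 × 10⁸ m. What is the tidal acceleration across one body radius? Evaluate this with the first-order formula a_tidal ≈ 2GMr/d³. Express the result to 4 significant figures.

1.889 × 10⁻⁶ m/s²

Since r ≪ d, expand the inverse-square field across one radius to get the leading 2GMr/d³ term.
Δg = 2GMr/d³
   = 2 × (6.674 × 10⁻¹¹) × (6.435 × 10²³) × (1.725 × 10⁶) / (4.281 × 10⁸)³
   = 1.889 × 10⁻⁶ m/s²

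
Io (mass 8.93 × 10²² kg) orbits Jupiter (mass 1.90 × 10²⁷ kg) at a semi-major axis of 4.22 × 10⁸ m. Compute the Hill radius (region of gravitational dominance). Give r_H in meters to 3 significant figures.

r_H ≈ a (m/3M)^(1/3)
    = (4.22 × 10⁸) × (8.93 × 10²² / (3 × 1.90 × 10²⁷))^(1/3)
    = 1.06 × 10⁷ m

1.06 × 10⁷ m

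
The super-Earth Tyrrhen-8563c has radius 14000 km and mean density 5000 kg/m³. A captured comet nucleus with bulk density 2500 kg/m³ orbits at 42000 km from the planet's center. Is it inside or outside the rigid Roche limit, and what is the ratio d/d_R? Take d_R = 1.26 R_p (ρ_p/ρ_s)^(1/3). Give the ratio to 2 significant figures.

outside; d/d_R ≈ 1.9

d_R = 1.26 × (14000 km) × (5000/2500)^(1/3) = 22230 km
d/d_R = (42000) / (22230) = 1.9
Since d/d_R > 1, the body is outside the Roche limit.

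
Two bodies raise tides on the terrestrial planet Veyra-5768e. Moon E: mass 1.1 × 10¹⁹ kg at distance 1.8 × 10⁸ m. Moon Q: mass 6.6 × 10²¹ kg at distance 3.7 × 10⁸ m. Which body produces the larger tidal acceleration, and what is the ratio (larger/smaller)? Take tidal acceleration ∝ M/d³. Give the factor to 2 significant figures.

Compare M/d³ for the two perturbers:
Moon E: (1.1 × 10¹⁹) / (1.8 × 10⁸)³ = 1.886 × 10⁻⁶
Moon Q: (6.6 × 10²¹) / (3.7 × 10⁸)³ = 1.303 × 10⁻⁴
Ratio (larger/smaller) = 69

Moon Q, by a factor of ≈ 69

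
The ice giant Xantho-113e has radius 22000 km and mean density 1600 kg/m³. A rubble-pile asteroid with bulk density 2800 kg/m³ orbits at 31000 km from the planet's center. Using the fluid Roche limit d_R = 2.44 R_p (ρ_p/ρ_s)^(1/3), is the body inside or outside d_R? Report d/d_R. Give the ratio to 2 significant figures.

inside; d/d_R ≈ 0.70

d_R = 2.44 × (22000 km) × (1600/2800)^(1/3) = 44550 km
d/d_R = (31000) / (44550) = 0.70
Since d/d_R < 1, the body is inside the Roche limit.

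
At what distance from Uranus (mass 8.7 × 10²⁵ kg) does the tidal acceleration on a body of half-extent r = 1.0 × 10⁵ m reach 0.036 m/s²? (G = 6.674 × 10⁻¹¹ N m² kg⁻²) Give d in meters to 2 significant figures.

3.2 × 10⁷ m

2GMr/d³ = a_tidal  ⇒  d = (2GMr / a_tidal)^(1/3)
d = (2 × 6.674×10⁻¹¹ × (8.7 × 10²⁵) × (1.0 × 10⁵) / (0.036))^(1/3)
  = 3.2 × 10⁷ m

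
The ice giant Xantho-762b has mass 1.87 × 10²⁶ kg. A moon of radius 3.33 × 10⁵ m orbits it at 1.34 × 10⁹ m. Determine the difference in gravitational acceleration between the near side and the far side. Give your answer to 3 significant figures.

6.91 × 10⁻⁶ m/s²

a_tidal = 4GMr/d³
        = 4 × (6.674 × 10⁻¹¹) × (1.87 × 10²⁶) × (3.33 × 10⁵) / (1.34 × 10⁹)³
        = 6.91 × 10⁻⁶ m/s²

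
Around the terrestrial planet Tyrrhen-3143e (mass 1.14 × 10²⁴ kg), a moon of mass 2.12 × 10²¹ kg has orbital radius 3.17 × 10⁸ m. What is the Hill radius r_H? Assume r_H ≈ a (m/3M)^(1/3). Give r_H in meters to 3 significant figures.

r_H ≈ a (m/3M)^(1/3)
    = (3.17 × 10⁸) × (2.12 × 10²¹ / (3 × 1.14 × 10²⁴))^(1/3)
    = 2.70 × 10⁷ m

2.70 × 10⁷ m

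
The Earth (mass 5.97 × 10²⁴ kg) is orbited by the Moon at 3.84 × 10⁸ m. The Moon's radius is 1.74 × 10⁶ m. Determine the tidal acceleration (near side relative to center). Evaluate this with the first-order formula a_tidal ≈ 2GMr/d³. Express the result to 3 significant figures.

Differencing GM/(d−r)² and GM/d² to first order in r/d gives 2GMr/d³.
a_tidal = 2GMr/d³
        = 2 × (6.674 × 10⁻¹¹) × (5.97 × 10²⁴) × (1.74 × 10⁶) / (3.84 × 10⁸)³
        = 2.45 × 10⁻⁵ m/s²

2.45 × 10⁻⁵ m/s²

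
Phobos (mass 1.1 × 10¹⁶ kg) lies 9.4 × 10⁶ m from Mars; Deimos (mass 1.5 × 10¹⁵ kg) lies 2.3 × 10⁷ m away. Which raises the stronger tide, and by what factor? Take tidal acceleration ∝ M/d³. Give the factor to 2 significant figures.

Tidal acceleration ∝ M/d³, so compare M/d³ for each.
Phobos: (1.1 × 10¹⁶) / (9.4 × 10⁶)³ = 1.324 × 10⁻⁵
Deimos: (1.5 × 10¹⁵) / (2.3 × 10⁷)³ = 1.233 × 10⁻⁷
Ratio (larger/smaller) = 110

Phobos, by a factor of ≈ 110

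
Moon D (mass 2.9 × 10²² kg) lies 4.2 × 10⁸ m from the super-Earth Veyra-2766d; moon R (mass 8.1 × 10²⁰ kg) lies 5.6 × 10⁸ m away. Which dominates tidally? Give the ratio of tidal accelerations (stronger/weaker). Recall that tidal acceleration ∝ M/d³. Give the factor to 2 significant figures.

The tide-raising term goes as M/d³ (the gradient of a 1/d² field).
Moon D: (2.9 × 10²²) / (4.2 × 10⁸)³ = 3.914 × 10⁻⁴
Moon R: (8.1 × 10²⁰) / (5.6 × 10⁸)³ = 4.612 × 10⁻⁶
Ratio (larger/smaller) = 85

Moon D, by a factor of ≈ 85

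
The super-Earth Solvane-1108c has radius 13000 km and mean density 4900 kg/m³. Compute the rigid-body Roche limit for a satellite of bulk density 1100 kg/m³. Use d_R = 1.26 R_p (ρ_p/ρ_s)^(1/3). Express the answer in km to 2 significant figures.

d_R = 1.26 × 13000 km × (4900/1100)^(1/3)
    = 27000 km

27000 km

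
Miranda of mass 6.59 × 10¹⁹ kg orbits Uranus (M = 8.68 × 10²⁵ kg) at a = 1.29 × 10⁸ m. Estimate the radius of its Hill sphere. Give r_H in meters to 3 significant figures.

r_H ≈ a (m/3M)^(1/3)
    = (1.29 × 10⁸) × (6.59 × 10¹⁹ / (3 × 8.68 × 10²⁵))^(1/3)
    = 8.16 × 10⁵ m

8.16 × 10⁵ m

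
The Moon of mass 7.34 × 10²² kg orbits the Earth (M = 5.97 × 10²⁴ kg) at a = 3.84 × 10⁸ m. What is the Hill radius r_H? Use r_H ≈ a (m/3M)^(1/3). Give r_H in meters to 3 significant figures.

r_H ≈ a (m/3M)^(1/3)
    = (3.84 × 10⁸) × (7.34 × 10²² / (3 × 5.97 × 10²⁴))^(1/3)
    = 6.15 × 10⁷ m

6.15 × 10⁷ m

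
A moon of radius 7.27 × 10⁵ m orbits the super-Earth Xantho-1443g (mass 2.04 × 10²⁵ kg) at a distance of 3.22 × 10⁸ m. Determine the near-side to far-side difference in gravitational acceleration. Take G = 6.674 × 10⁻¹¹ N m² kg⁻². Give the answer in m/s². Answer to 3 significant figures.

The field gradient is 2GM/d³; across the full diameter 2r the difference is 4GMr/d³.
a_tidal = 4GMr/d³
        = 4 × (6.674 × 10⁻¹¹) × (2.04 × 10²⁵) × (7.27 × 10⁵) / (3.22 × 10⁸)³
        = 1.19 × 10⁻⁴ m/s²

1.19 × 10⁻⁴ m/s²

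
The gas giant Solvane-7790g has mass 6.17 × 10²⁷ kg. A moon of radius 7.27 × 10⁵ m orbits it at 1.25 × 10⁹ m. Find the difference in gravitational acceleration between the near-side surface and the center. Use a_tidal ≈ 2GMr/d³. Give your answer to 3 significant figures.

3.07 × 10⁻⁴ m/s²

Since r ≪ d, expand the inverse-square field across one radius to get the leading 2GMr/d³ term.
Δa = 2GMr/d³
   = 2 × (6.674 × 10⁻¹¹) × (6.17 × 10²⁷) × (7.27 × 10⁵) / (1.25 × 10⁹)³
   = 3.07 × 10⁻⁴ m/s²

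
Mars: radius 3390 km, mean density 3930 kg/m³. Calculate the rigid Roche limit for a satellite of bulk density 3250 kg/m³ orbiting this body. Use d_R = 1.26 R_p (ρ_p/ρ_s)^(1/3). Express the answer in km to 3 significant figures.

4550 km

d_R = 1.26 × 3390 km × (3930/3250)^(1/3)
    = 4550 km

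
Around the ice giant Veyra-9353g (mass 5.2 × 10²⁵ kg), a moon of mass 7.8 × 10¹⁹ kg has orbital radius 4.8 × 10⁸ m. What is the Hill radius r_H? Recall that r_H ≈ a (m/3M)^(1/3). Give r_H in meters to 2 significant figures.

3.8 × 10⁶ m

r_H ≈ a (m/3M)^(1/3)
    = (4.8 × 10⁸) × (7.8 × 10¹⁹ / (3 × 5.2 × 10²⁵))^(1/3)
    = 3.8 × 10⁶ m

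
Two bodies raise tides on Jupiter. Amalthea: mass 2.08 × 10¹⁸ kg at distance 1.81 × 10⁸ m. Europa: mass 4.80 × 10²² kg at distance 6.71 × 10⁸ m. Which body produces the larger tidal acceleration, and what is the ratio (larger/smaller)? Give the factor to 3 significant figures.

Europa, by a factor of ≈ 453

Compare M/d³ for the two perturbers:
Amalthea: (2.08 × 10¹⁸) / (1.81 × 10⁸)³ = 3.508 × 10⁻⁷
Europa: (4.80 × 10²²) / (6.71 × 10⁸)³ = 1.589 × 10⁻⁴
Ratio (larger/smaller) = 453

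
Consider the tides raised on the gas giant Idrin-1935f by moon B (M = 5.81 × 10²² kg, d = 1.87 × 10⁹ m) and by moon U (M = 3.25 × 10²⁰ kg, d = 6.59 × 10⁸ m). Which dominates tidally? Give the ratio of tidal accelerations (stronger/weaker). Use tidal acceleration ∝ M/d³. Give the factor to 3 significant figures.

Moon B, by a factor of ≈ 7.82

Tidal acceleration ∝ M/d³, so compare M/d³ for each.
Moon B: (5.81 × 10²²) / (1.87 × 10⁹)³ = 8.885 × 10⁻⁶
Moon U: (3.25 × 10²⁰) / (6.59 × 10⁸)³ = 1.136 × 10⁻⁶
Ratio (larger/smaller) = 7.82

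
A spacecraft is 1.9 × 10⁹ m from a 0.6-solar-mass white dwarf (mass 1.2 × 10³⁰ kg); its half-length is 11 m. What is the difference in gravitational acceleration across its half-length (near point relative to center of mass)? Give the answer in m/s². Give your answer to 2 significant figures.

Differencing GM/(d−r)² and GM/d² to first order in r/d gives 2GMr/d³.
a_tidal = 2GMr/d³
        = 2 × (6.674 × 10⁻¹¹) × (1.2 × 10³⁰) × (11) / (1.9 × 10⁹)³
        = 2.6 × 10⁻⁷ m/s²

2.6 × 10⁻⁷ m/s²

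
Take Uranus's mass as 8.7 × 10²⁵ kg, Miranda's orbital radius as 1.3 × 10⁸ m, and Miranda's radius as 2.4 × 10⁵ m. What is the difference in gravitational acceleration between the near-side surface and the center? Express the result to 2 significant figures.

Δg = 2GMr/d³
   = 2 × (6.674 × 10⁻¹¹) × (8.7 × 10²⁵) × (2.4 × 10⁵) / (1.3 × 10⁸)³
   = 1.3 × 10⁻³ m/s²

1.3 × 10⁻³ m/s²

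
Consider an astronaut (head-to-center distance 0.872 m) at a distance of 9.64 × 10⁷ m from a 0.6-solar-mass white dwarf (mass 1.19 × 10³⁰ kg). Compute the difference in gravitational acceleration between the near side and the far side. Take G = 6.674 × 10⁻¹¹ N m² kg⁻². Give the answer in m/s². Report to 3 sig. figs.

3.09 × 10⁻⁴ m/s²

Δg = 4GMr/d³
   = 4 × (6.674 × 10⁻¹¹) × (1.19 × 10³⁰) × (0.872) / (9.64 × 10⁷)³
   = 3.09 × 10⁻⁴ m/s²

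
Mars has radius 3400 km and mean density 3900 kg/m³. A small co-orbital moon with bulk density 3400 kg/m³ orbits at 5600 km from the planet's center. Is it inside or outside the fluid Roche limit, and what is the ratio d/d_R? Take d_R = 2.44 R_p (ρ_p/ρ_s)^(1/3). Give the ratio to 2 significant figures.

d_R = 2.44 × (3400 km) × (3900/3400)^(1/3) = 8684 km
d/d_R = (5600) / (8684) = 0.64
Since d/d_R < 1, the body is inside the Roche limit.

inside; d/d_R ≈ 0.64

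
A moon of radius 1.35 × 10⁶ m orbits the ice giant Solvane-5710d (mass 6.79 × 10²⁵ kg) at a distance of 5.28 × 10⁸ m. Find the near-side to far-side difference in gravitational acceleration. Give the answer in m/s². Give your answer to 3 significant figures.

Δg = 4GMr/d³
   = 4 × (6.674 × 10⁻¹¹) × (6.79 × 10²⁵) × (1.35 × 10⁶) / (5.28 × 10⁸)³
   = 1.66 × 10⁻⁴ m/s²

1.66 × 10⁻⁴ m/s²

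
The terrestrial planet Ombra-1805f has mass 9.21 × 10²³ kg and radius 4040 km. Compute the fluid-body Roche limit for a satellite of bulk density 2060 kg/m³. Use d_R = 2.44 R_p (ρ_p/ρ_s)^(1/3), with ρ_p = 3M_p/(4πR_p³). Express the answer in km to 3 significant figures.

11600 km

ρ_p = 3M_p/(4πR_p³) = 3 × (9.21 × 10²³) / (4π × (4.04 × 10⁶ m)³) = 3330 kg/m³
d_R = 2.44 × 4040 km × (3330/2060)^(1/3)
    = 11600 km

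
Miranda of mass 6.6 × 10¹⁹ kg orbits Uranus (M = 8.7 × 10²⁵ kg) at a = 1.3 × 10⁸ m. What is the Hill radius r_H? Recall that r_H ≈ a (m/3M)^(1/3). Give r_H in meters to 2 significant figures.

8.2 × 10⁵ m

r_H ≈ a (m/3M)^(1/3)
    = (1.3 × 10⁸) × (6.6 × 10¹⁹ / (3 × 8.7 × 10²⁵))^(1/3)
    = 8.2 × 10⁵ m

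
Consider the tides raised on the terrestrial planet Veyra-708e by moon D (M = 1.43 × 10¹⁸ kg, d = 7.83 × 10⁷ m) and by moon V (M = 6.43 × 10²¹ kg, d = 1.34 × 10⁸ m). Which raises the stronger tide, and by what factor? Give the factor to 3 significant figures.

Tidal stretch scales as M/d³; compute that for each body.
Moon D: (1.43 × 10¹⁸) / (7.83 × 10⁷)³ = 2.979 × 10⁻⁶
Moon V: (6.43 × 10²¹) / (1.34 × 10⁸)³ = 2.672 × 10⁻³
Ratio (larger/smaller) = 897

Moon V, by a factor of ≈ 897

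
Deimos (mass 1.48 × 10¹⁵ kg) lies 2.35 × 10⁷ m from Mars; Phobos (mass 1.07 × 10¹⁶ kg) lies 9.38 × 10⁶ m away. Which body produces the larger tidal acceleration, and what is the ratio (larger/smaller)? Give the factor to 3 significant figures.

The tide-raising term goes as M/d³ (the gradient of a 1/d² field).
Deimos: (1.48 × 10¹⁵) / (2.35 × 10⁷)³ = 1.140 × 10⁻⁷
Phobos: (1.07 × 10¹⁶) / (9.38 × 10⁶)³ = 1.297 × 10⁻⁵
Ratio (larger/smaller) = 114

Phobos, by a factor of ≈ 114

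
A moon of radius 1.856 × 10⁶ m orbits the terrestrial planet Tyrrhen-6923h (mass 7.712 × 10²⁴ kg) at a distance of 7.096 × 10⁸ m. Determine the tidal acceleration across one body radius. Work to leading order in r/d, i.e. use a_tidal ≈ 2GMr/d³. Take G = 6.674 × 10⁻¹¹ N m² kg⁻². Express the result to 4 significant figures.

Δa = 2GMr/d³
   = 2 × (6.674 × 10⁻¹¹) × (7.712 × 10²⁴) × (1.856 × 10⁶) / (7.096 × 10⁸)³
   = 5.347 × 10⁻⁶ m/s²

5.347 × 10⁻⁶ m/s²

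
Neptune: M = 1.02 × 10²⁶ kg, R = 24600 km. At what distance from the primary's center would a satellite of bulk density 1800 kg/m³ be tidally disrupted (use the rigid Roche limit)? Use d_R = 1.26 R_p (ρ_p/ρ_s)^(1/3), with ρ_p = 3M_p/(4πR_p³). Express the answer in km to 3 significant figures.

ρ_p = 3M_p/(4πR_p³) = 3 × (1.02 × 10²⁶) / (4π × (2.46 × 10⁷ m)³) = 1640 kg/m³
d_R = 1.26 × 24600 km × (1640/1800)^(1/3)
    = 30000 km

30000 km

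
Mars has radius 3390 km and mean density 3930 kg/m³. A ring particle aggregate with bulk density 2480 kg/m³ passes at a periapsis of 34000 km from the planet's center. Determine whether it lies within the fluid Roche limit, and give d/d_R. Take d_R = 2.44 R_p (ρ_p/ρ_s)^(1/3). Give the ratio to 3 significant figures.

d_R = 2.44 × (3390 km) × (3930/2480)^(1/3) = 9644 km
d/d_R = (34000) / (9644) = 3.53
Since d/d_R > 1, the body is outside the Roche limit.

outside; d/d_R ≈ 3.53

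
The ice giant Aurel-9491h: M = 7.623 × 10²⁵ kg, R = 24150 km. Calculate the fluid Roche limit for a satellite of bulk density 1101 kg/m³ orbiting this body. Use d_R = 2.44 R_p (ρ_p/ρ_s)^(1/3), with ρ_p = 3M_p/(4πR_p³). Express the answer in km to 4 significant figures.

62150 km

ρ_p = 3M_p/(4πR_p³) = 3 × (7.623 × 10²⁵) / (4π × (2.415 × 10⁷ m)³) = 1292 kg/m³
d_R = 2.44 × 24150 km × (1292/1101)^(1/3)
    = 62150 km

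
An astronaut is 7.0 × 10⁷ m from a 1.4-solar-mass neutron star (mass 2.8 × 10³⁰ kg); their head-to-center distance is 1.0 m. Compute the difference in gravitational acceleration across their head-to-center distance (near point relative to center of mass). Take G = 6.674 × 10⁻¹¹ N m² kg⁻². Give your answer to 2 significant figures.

1.1 × 10⁻³ m/s²

Δg = 2GMr/d³
   = 2 × (6.674 × 10⁻¹¹) × (2.8 × 10³⁰) × (1.0) / (7.0 × 10⁷)³
   = 1.1 × 10⁻³ m/s²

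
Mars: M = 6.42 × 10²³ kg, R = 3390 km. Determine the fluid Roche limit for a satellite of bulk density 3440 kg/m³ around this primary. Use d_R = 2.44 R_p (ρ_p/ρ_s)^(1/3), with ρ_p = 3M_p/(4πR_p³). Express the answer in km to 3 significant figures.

8650 km

ρ_p = 3M_p/(4πR_p³) = 3 × (6.42 × 10²³) / (4π × (3.39 × 10⁶ m)³) = 3930 kg/m³
d_R = 2.44 × 3390 km × (3930/3440)^(1/3)
    = 8650 km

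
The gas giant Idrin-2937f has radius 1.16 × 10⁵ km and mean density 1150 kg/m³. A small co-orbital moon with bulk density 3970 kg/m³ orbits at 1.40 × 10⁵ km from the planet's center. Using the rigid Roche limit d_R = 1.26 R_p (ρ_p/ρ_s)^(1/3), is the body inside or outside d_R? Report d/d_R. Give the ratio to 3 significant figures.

outside; d/d_R ≈ 1.45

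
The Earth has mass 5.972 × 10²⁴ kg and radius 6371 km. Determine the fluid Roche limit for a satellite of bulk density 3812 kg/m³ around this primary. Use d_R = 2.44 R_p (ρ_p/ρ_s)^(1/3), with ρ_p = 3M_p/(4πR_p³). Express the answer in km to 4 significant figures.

17580 km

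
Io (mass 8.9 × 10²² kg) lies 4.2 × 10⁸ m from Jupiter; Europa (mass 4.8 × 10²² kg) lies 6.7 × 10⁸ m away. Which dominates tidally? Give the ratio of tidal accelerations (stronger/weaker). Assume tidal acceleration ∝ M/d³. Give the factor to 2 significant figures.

Io, by a factor of ≈ 7.5

Tidal acceleration ∝ M/d³, so compare M/d³ for each.
Io: (8.9 × 10²²) / (4.2 × 10⁸)³ = 1.201 × 10⁻³
Europa: (4.8 × 10²²) / (6.7 × 10⁸)³ = 1.596 × 10⁻⁴
Ratio (larger/smaller) = 7.5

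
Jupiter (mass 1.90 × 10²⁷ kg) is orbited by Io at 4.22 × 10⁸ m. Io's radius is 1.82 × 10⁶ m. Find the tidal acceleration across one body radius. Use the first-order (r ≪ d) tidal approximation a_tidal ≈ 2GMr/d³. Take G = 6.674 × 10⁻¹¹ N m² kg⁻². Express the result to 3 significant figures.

6.14 × 10⁻³ m/s²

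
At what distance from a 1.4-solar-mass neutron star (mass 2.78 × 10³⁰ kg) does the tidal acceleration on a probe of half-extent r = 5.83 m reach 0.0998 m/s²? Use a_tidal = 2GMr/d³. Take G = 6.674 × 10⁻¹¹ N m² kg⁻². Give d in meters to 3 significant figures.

2GMr/d³ = a_tidal  ⇒  d = (2GMr / a_tidal)^(1/3)
d = (2 × 6.674×10⁻¹¹ × (2.78 × 10³⁰) × (5.83) / (0.0998))^(1/3)
  = 2.79 × 10⁷ m

2.79 × 10⁷ m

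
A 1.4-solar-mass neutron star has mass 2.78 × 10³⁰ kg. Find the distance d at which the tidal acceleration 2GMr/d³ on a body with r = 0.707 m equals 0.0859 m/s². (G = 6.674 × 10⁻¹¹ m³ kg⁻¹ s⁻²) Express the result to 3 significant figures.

1.45 × 10⁷ m

2GMr/d³ = a_tidal  ⇒  d = (2GMr / a_tidal)^(1/3)
d = (2 × 6.674×10⁻¹¹ × (2.78 × 10³⁰) × (0.707) / (0.0859))^(1/3)
  = 1.45 × 10⁷ m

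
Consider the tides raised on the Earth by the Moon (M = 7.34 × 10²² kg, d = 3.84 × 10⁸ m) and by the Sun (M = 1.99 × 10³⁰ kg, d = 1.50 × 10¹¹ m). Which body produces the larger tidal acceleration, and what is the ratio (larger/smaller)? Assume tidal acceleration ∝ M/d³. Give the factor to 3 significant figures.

The Moon, by a factor of ≈ 2.20

The tide-raising term goes as M/d³ (the gradient of a 1/d² field).
The Moon: (7.34 × 10²²) / (3.84 × 10⁸)³ = 1.296 × 10⁻³
The Sun: (1.99 × 10³⁰) / (1.50 × 10¹¹)³ = 5.896 × 10⁻⁴
Ratio (larger/smaller) = 2.20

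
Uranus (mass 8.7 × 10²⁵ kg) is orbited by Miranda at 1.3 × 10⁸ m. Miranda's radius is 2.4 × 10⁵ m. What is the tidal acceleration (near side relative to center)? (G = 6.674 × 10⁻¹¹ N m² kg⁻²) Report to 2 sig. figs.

a_tidal = 2GMr/d³
        = 2 × (6.674 × 10⁻¹¹) × (8.7 × 10²⁵) × (2.4 × 10⁵) / (1.3 × 10⁸)³
        = 1.3 × 10⁻³ m/s²

1.3 × 10⁻³ m/s²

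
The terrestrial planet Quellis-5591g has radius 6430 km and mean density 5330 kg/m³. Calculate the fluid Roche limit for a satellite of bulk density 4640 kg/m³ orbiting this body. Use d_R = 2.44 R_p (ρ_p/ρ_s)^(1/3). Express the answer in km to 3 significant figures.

16400 km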